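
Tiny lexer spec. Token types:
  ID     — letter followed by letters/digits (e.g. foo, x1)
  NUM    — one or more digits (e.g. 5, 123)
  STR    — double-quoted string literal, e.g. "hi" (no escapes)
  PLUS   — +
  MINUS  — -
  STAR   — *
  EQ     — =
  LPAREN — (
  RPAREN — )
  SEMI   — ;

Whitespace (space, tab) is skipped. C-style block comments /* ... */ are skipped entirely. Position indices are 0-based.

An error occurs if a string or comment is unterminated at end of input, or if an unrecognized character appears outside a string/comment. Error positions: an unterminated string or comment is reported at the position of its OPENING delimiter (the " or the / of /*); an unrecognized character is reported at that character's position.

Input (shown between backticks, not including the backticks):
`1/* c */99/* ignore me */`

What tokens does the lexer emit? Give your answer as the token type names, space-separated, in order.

Answer: NUM NUM

Derivation:
pos=0: emit NUM '1' (now at pos=1)
pos=1: enter COMMENT mode (saw '/*')
exit COMMENT mode (now at pos=8)
pos=8: emit NUM '99' (now at pos=10)
pos=10: enter COMMENT mode (saw '/*')
exit COMMENT mode (now at pos=25)
DONE. 2 tokens: [NUM, NUM]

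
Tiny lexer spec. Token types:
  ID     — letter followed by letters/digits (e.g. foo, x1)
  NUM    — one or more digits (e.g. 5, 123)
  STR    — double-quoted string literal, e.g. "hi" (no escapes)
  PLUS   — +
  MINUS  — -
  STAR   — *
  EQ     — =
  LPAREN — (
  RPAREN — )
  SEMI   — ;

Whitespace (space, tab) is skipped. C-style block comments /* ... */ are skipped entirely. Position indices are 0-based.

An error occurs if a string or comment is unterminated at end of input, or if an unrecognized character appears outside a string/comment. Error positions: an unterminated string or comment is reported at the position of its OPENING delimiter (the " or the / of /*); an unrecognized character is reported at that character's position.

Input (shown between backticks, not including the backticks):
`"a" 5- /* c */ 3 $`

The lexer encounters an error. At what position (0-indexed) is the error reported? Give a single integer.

pos=0: enter STRING mode
pos=0: emit STR "a" (now at pos=3)
pos=4: emit NUM '5' (now at pos=5)
pos=5: emit MINUS '-'
pos=7: enter COMMENT mode (saw '/*')
exit COMMENT mode (now at pos=14)
pos=15: emit NUM '3' (now at pos=16)
pos=17: ERROR — unrecognized char '$'

Answer: 17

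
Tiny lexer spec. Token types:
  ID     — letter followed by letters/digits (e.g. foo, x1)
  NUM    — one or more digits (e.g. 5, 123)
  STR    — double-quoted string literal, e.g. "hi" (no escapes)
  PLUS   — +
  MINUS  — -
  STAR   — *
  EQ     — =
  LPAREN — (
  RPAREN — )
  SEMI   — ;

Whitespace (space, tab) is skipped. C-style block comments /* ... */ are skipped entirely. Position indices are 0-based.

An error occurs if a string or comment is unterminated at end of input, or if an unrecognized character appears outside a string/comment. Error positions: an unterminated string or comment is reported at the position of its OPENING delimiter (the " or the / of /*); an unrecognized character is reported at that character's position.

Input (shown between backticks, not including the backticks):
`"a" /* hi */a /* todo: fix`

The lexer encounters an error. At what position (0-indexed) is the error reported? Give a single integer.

Answer: 14

Derivation:
pos=0: enter STRING mode
pos=0: emit STR "a" (now at pos=3)
pos=4: enter COMMENT mode (saw '/*')
exit COMMENT mode (now at pos=12)
pos=12: emit ID 'a' (now at pos=13)
pos=14: enter COMMENT mode (saw '/*')
pos=14: ERROR — unterminated comment (reached EOF)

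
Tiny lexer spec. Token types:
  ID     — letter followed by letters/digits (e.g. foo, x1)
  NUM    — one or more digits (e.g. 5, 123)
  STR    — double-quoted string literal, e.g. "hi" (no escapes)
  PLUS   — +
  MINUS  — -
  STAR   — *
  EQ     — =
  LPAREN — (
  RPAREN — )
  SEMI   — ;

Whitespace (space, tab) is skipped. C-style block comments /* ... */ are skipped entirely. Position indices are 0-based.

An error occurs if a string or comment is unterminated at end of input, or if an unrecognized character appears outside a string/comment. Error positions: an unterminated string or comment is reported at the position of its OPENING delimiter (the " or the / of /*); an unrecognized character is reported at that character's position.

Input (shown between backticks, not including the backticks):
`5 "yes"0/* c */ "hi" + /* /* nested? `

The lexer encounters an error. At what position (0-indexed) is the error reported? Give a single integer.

Answer: 23

Derivation:
pos=0: emit NUM '5' (now at pos=1)
pos=2: enter STRING mode
pos=2: emit STR "yes" (now at pos=7)
pos=7: emit NUM '0' (now at pos=8)
pos=8: enter COMMENT mode (saw '/*')
exit COMMENT mode (now at pos=15)
pos=16: enter STRING mode
pos=16: emit STR "hi" (now at pos=20)
pos=21: emit PLUS '+'
pos=23: enter COMMENT mode (saw '/*')
pos=23: ERROR — unterminated comment (reached EOF)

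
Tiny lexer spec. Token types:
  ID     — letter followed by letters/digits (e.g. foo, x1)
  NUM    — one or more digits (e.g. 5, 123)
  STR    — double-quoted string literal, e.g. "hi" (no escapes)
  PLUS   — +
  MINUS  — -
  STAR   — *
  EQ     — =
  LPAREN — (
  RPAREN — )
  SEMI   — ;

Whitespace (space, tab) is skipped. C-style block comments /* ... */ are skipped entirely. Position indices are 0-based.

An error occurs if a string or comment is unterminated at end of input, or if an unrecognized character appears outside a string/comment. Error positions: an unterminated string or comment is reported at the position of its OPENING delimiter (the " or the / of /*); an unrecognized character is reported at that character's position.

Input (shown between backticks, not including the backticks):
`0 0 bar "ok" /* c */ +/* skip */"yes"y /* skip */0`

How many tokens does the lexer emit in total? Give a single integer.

pos=0: emit NUM '0' (now at pos=1)
pos=2: emit NUM '0' (now at pos=3)
pos=4: emit ID 'bar' (now at pos=7)
pos=8: enter STRING mode
pos=8: emit STR "ok" (now at pos=12)
pos=13: enter COMMENT mode (saw '/*')
exit COMMENT mode (now at pos=20)
pos=21: emit PLUS '+'
pos=22: enter COMMENT mode (saw '/*')
exit COMMENT mode (now at pos=32)
pos=32: enter STRING mode
pos=32: emit STR "yes" (now at pos=37)
pos=37: emit ID 'y' (now at pos=38)
pos=39: enter COMMENT mode (saw '/*')
exit COMMENT mode (now at pos=49)
pos=49: emit NUM '0' (now at pos=50)
DONE. 8 tokens: [NUM, NUM, ID, STR, PLUS, STR, ID, NUM]

Answer: 8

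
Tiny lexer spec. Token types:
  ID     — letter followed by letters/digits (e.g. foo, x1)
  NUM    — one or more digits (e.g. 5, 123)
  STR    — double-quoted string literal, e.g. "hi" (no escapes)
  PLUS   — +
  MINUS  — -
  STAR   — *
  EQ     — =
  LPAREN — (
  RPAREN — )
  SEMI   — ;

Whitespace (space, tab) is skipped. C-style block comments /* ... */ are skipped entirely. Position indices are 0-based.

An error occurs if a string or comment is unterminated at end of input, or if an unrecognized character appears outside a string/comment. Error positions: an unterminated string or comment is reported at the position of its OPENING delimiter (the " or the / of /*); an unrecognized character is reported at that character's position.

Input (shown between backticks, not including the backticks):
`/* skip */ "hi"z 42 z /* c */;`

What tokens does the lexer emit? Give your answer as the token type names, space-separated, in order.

pos=0: enter COMMENT mode (saw '/*')
exit COMMENT mode (now at pos=10)
pos=11: enter STRING mode
pos=11: emit STR "hi" (now at pos=15)
pos=15: emit ID 'z' (now at pos=16)
pos=17: emit NUM '42' (now at pos=19)
pos=20: emit ID 'z' (now at pos=21)
pos=22: enter COMMENT mode (saw '/*')
exit COMMENT mode (now at pos=29)
pos=29: emit SEMI ';'
DONE. 5 tokens: [STR, ID, NUM, ID, SEMI]

Answer: STR ID NUM ID SEMI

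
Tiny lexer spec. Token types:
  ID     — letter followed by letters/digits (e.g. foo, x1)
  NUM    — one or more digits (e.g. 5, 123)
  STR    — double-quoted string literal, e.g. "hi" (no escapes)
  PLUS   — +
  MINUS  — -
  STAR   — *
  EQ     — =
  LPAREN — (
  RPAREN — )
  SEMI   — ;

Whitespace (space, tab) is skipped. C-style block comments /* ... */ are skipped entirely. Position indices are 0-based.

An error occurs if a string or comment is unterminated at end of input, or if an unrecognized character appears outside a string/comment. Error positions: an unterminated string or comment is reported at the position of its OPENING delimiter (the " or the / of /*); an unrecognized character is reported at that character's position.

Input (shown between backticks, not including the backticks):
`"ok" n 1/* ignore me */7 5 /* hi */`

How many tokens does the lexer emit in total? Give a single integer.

pos=0: enter STRING mode
pos=0: emit STR "ok" (now at pos=4)
pos=5: emit ID 'n' (now at pos=6)
pos=7: emit NUM '1' (now at pos=8)
pos=8: enter COMMENT mode (saw '/*')
exit COMMENT mode (now at pos=23)
pos=23: emit NUM '7' (now at pos=24)
pos=25: emit NUM '5' (now at pos=26)
pos=27: enter COMMENT mode (saw '/*')
exit COMMENT mode (now at pos=35)
DONE. 5 tokens: [STR, ID, NUM, NUM, NUM]

Answer: 5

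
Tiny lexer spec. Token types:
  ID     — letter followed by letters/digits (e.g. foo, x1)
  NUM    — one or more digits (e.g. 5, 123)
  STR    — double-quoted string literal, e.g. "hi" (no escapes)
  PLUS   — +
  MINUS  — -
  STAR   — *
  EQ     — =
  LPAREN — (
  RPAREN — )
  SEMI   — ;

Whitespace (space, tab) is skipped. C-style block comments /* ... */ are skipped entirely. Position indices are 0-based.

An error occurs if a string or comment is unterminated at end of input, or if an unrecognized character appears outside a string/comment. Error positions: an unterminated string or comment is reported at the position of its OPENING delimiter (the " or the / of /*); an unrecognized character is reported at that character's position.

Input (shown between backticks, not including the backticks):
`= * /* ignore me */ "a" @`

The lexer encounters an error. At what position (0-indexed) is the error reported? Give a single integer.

pos=0: emit EQ '='
pos=2: emit STAR '*'
pos=4: enter COMMENT mode (saw '/*')
exit COMMENT mode (now at pos=19)
pos=20: enter STRING mode
pos=20: emit STR "a" (now at pos=23)
pos=24: ERROR — unrecognized char '@'

Answer: 24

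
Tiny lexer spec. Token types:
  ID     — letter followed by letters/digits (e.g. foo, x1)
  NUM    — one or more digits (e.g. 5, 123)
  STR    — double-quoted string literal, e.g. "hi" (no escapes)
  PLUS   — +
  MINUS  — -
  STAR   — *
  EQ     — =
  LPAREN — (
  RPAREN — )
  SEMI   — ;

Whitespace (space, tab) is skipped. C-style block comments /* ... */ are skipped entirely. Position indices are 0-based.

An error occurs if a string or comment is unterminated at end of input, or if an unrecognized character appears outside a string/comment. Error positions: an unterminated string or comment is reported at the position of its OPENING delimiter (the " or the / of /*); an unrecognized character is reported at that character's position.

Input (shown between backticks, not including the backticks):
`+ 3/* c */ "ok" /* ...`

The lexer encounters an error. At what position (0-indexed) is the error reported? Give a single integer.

pos=0: emit PLUS '+'
pos=2: emit NUM '3' (now at pos=3)
pos=3: enter COMMENT mode (saw '/*')
exit COMMENT mode (now at pos=10)
pos=11: enter STRING mode
pos=11: emit STR "ok" (now at pos=15)
pos=16: enter COMMENT mode (saw '/*')
pos=16: ERROR — unterminated comment (reached EOF)

Answer: 16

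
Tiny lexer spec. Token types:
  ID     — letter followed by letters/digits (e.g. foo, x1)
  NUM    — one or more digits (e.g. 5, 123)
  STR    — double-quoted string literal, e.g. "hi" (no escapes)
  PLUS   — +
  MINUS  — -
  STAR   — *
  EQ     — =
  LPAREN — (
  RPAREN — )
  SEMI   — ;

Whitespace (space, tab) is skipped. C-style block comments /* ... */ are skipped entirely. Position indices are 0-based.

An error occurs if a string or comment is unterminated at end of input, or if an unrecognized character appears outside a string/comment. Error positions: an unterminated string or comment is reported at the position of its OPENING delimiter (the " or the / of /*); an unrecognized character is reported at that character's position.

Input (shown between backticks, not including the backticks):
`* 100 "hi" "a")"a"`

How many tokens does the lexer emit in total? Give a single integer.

Answer: 6

Derivation:
pos=0: emit STAR '*'
pos=2: emit NUM '100' (now at pos=5)
pos=6: enter STRING mode
pos=6: emit STR "hi" (now at pos=10)
pos=11: enter STRING mode
pos=11: emit STR "a" (now at pos=14)
pos=14: emit RPAREN ')'
pos=15: enter STRING mode
pos=15: emit STR "a" (now at pos=18)
DONE. 6 tokens: [STAR, NUM, STR, STR, RPAREN, STR]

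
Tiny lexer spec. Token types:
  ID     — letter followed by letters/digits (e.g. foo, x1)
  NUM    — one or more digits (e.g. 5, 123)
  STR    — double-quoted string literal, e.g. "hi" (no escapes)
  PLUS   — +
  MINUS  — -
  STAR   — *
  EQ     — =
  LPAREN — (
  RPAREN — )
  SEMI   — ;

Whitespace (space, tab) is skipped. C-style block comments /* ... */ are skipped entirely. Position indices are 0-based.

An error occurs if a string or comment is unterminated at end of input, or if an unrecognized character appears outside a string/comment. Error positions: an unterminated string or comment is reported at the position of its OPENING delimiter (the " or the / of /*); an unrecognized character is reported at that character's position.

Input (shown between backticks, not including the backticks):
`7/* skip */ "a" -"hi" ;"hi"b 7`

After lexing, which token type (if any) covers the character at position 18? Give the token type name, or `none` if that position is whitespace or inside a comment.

pos=0: emit NUM '7' (now at pos=1)
pos=1: enter COMMENT mode (saw '/*')
exit COMMENT mode (now at pos=11)
pos=12: enter STRING mode
pos=12: emit STR "a" (now at pos=15)
pos=16: emit MINUS '-'
pos=17: enter STRING mode
pos=17: emit STR "hi" (now at pos=21)
pos=22: emit SEMI ';'
pos=23: enter STRING mode
pos=23: emit STR "hi" (now at pos=27)
pos=27: emit ID 'b' (now at pos=28)
pos=29: emit NUM '7' (now at pos=30)
DONE. 8 tokens: [NUM, STR, MINUS, STR, SEMI, STR, ID, NUM]
Position 18: char is 'h' -> STR

Answer: STR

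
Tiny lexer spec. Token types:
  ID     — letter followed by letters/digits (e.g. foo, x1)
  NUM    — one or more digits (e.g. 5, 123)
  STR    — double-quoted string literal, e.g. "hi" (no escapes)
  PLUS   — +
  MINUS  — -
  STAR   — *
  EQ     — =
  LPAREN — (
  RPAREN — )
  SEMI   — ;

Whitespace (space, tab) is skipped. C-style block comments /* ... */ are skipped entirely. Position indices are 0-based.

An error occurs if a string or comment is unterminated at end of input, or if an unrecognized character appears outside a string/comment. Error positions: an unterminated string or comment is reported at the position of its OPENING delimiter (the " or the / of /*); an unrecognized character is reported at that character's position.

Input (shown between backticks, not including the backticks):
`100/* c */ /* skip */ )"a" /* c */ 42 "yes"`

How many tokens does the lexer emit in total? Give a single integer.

Answer: 5

Derivation:
pos=0: emit NUM '100' (now at pos=3)
pos=3: enter COMMENT mode (saw '/*')
exit COMMENT mode (now at pos=10)
pos=11: enter COMMENT mode (saw '/*')
exit COMMENT mode (now at pos=21)
pos=22: emit RPAREN ')'
pos=23: enter STRING mode
pos=23: emit STR "a" (now at pos=26)
pos=27: enter COMMENT mode (saw '/*')
exit COMMENT mode (now at pos=34)
pos=35: emit NUM '42' (now at pos=37)
pos=38: enter STRING mode
pos=38: emit STR "yes" (now at pos=43)
DONE. 5 tokens: [NUM, RPAREN, STR, NUM, STR]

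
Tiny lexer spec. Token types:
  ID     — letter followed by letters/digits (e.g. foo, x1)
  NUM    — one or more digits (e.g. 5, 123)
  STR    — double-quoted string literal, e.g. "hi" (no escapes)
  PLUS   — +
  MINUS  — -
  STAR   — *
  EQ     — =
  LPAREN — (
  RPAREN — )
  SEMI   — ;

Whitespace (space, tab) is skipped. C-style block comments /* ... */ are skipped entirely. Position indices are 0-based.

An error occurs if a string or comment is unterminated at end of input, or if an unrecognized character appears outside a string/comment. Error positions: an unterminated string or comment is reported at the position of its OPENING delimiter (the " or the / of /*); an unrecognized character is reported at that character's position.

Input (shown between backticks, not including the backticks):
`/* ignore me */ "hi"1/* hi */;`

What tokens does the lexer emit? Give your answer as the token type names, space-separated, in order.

Answer: STR NUM SEMI

Derivation:
pos=0: enter COMMENT mode (saw '/*')
exit COMMENT mode (now at pos=15)
pos=16: enter STRING mode
pos=16: emit STR "hi" (now at pos=20)
pos=20: emit NUM '1' (now at pos=21)
pos=21: enter COMMENT mode (saw '/*')
exit COMMENT mode (now at pos=29)
pos=29: emit SEMI ';'
DONE. 3 tokens: [STR, NUM, SEMI]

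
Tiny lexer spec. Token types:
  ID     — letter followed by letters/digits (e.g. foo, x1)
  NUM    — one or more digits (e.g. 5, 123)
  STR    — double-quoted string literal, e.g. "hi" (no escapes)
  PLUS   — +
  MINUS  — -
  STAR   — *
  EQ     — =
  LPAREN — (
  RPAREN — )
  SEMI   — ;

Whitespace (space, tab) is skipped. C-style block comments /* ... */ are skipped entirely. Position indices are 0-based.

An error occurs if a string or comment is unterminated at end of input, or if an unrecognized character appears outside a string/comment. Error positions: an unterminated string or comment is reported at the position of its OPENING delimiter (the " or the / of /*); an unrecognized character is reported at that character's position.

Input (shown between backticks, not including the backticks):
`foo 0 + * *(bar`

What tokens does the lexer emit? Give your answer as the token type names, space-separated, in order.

Answer: ID NUM PLUS STAR STAR LPAREN ID

Derivation:
pos=0: emit ID 'foo' (now at pos=3)
pos=4: emit NUM '0' (now at pos=5)
pos=6: emit PLUS '+'
pos=8: emit STAR '*'
pos=10: emit STAR '*'
pos=11: emit LPAREN '('
pos=12: emit ID 'bar' (now at pos=15)
DONE. 7 tokens: [ID, NUM, PLUS, STAR, STAR, LPAREN, ID]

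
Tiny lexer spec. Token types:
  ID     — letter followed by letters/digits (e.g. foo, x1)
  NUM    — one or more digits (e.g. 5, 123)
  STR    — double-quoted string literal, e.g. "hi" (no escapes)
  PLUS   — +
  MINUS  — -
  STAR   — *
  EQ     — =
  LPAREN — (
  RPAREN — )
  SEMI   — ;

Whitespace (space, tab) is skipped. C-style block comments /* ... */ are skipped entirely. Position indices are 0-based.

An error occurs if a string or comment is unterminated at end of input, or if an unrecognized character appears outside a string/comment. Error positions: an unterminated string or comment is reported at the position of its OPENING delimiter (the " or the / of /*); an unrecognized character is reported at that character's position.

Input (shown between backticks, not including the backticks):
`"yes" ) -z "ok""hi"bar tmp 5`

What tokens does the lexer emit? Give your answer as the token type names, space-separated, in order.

pos=0: enter STRING mode
pos=0: emit STR "yes" (now at pos=5)
pos=6: emit RPAREN ')'
pos=8: emit MINUS '-'
pos=9: emit ID 'z' (now at pos=10)
pos=11: enter STRING mode
pos=11: emit STR "ok" (now at pos=15)
pos=15: enter STRING mode
pos=15: emit STR "hi" (now at pos=19)
pos=19: emit ID 'bar' (now at pos=22)
pos=23: emit ID 'tmp' (now at pos=26)
pos=27: emit NUM '5' (now at pos=28)
DONE. 9 tokens: [STR, RPAREN, MINUS, ID, STR, STR, ID, ID, NUM]

Answer: STR RPAREN MINUS ID STR STR ID ID NUM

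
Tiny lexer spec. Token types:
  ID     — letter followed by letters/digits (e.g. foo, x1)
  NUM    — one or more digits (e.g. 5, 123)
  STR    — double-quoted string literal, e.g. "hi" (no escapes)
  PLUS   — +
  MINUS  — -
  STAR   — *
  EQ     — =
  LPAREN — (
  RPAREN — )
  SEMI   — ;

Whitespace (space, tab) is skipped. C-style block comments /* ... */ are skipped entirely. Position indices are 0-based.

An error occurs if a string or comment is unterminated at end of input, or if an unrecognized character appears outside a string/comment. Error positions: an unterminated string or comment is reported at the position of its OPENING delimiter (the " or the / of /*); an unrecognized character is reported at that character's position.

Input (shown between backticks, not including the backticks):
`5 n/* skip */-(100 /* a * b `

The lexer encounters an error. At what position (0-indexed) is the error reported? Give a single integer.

Answer: 19

Derivation:
pos=0: emit NUM '5' (now at pos=1)
pos=2: emit ID 'n' (now at pos=3)
pos=3: enter COMMENT mode (saw '/*')
exit COMMENT mode (now at pos=13)
pos=13: emit MINUS '-'
pos=14: emit LPAREN '('
pos=15: emit NUM '100' (now at pos=18)
pos=19: enter COMMENT mode (saw '/*')
pos=19: ERROR — unterminated comment (reached EOF)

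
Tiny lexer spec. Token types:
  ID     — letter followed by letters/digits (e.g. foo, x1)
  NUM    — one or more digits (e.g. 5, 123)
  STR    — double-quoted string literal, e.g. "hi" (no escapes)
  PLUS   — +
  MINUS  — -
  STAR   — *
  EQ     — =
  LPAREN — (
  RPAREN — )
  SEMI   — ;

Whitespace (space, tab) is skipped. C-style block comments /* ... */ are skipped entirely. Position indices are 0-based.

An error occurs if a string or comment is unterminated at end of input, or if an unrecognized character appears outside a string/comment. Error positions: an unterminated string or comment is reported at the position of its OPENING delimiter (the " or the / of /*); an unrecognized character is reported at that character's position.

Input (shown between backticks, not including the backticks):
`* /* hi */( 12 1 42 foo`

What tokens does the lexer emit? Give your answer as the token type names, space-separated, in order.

Answer: STAR LPAREN NUM NUM NUM ID

Derivation:
pos=0: emit STAR '*'
pos=2: enter COMMENT mode (saw '/*')
exit COMMENT mode (now at pos=10)
pos=10: emit LPAREN '('
pos=12: emit NUM '12' (now at pos=14)
pos=15: emit NUM '1' (now at pos=16)
pos=17: emit NUM '42' (now at pos=19)
pos=20: emit ID 'foo' (now at pos=23)
DONE. 6 tokens: [STAR, LPAREN, NUM, NUM, NUM, ID]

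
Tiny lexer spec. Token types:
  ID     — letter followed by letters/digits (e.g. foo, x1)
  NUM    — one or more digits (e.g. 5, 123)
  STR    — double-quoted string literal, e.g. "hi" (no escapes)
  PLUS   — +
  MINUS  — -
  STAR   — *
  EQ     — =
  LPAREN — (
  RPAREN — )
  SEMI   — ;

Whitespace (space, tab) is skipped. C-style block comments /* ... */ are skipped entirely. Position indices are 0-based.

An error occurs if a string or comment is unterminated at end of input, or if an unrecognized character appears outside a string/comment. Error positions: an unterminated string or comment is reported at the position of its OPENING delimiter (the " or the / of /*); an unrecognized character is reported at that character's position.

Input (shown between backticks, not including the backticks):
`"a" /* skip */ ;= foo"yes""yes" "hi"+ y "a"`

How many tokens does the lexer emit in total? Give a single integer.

pos=0: enter STRING mode
pos=0: emit STR "a" (now at pos=3)
pos=4: enter COMMENT mode (saw '/*')
exit COMMENT mode (now at pos=14)
pos=15: emit SEMI ';'
pos=16: emit EQ '='
pos=18: emit ID 'foo' (now at pos=21)
pos=21: enter STRING mode
pos=21: emit STR "yes" (now at pos=26)
pos=26: enter STRING mode
pos=26: emit STR "yes" (now at pos=31)
pos=32: enter STRING mode
pos=32: emit STR "hi" (now at pos=36)
pos=36: emit PLUS '+'
pos=38: emit ID 'y' (now at pos=39)
pos=40: enter STRING mode
pos=40: emit STR "a" (now at pos=43)
DONE. 10 tokens: [STR, SEMI, EQ, ID, STR, STR, STR, PLUS, ID, STR]

Answer: 10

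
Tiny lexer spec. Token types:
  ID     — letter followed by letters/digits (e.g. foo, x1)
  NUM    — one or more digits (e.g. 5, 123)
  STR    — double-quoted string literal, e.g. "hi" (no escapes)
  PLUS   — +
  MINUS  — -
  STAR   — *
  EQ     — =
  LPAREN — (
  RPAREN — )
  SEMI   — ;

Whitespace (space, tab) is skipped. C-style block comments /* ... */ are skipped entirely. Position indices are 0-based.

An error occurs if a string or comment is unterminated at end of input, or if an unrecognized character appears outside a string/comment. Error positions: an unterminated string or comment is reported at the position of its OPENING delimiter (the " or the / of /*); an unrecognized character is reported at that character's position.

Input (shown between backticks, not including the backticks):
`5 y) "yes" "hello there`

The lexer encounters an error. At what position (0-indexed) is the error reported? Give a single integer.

pos=0: emit NUM '5' (now at pos=1)
pos=2: emit ID 'y' (now at pos=3)
pos=3: emit RPAREN ')'
pos=5: enter STRING mode
pos=5: emit STR "yes" (now at pos=10)
pos=11: enter STRING mode
pos=11: ERROR — unterminated string

Answer: 11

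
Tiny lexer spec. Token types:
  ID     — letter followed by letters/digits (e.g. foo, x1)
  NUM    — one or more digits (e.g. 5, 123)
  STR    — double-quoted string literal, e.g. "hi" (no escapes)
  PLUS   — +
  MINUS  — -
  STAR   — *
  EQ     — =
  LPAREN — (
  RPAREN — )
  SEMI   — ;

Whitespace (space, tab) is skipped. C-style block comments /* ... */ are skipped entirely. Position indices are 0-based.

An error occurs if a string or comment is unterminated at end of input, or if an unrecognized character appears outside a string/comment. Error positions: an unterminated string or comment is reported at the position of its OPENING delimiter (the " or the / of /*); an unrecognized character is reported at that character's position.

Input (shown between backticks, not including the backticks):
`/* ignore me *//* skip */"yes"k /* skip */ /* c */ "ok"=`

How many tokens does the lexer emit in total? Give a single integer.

Answer: 4

Derivation:
pos=0: enter COMMENT mode (saw '/*')
exit COMMENT mode (now at pos=15)
pos=15: enter COMMENT mode (saw '/*')
exit COMMENT mode (now at pos=25)
pos=25: enter STRING mode
pos=25: emit STR "yes" (now at pos=30)
pos=30: emit ID 'k' (now at pos=31)
pos=32: enter COMMENT mode (saw '/*')
exit COMMENT mode (now at pos=42)
pos=43: enter COMMENT mode (saw '/*')
exit COMMENT mode (now at pos=50)
pos=51: enter STRING mode
pos=51: emit STR "ok" (now at pos=55)
pos=55: emit EQ '='
DONE. 4 tokens: [STR, ID, STR, EQ]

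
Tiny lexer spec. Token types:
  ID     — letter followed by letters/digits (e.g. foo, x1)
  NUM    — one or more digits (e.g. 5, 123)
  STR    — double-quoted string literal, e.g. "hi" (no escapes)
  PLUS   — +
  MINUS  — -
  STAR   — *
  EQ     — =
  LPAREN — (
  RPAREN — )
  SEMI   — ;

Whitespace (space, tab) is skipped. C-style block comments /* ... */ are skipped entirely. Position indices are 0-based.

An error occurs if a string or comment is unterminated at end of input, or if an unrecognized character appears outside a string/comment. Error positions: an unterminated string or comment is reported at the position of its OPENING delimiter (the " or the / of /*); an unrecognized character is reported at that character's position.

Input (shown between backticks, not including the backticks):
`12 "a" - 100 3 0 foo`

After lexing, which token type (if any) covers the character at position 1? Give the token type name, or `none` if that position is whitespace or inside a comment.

pos=0: emit NUM '12' (now at pos=2)
pos=3: enter STRING mode
pos=3: emit STR "a" (now at pos=6)
pos=7: emit MINUS '-'
pos=9: emit NUM '100' (now at pos=12)
pos=13: emit NUM '3' (now at pos=14)
pos=15: emit NUM '0' (now at pos=16)
pos=17: emit ID 'foo' (now at pos=20)
DONE. 7 tokens: [NUM, STR, MINUS, NUM, NUM, NUM, ID]
Position 1: char is '2' -> NUM

Answer: NUM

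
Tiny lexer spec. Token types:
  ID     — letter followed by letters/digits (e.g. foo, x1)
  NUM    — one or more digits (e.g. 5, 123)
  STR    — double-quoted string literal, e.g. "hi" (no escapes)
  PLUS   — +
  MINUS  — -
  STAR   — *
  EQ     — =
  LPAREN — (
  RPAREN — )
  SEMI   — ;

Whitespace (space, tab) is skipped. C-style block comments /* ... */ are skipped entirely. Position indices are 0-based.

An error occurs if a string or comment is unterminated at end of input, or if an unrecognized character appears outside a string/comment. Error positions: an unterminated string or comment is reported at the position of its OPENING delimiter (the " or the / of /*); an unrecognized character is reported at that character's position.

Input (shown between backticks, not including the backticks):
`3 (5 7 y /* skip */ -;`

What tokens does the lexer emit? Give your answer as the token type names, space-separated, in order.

pos=0: emit NUM '3' (now at pos=1)
pos=2: emit LPAREN '('
pos=3: emit NUM '5' (now at pos=4)
pos=5: emit NUM '7' (now at pos=6)
pos=7: emit ID 'y' (now at pos=8)
pos=9: enter COMMENT mode (saw '/*')
exit COMMENT mode (now at pos=19)
pos=20: emit MINUS '-'
pos=21: emit SEMI ';'
DONE. 7 tokens: [NUM, LPAREN, NUM, NUM, ID, MINUS, SEMI]

Answer: NUM LPAREN NUM NUM ID MINUS SEMI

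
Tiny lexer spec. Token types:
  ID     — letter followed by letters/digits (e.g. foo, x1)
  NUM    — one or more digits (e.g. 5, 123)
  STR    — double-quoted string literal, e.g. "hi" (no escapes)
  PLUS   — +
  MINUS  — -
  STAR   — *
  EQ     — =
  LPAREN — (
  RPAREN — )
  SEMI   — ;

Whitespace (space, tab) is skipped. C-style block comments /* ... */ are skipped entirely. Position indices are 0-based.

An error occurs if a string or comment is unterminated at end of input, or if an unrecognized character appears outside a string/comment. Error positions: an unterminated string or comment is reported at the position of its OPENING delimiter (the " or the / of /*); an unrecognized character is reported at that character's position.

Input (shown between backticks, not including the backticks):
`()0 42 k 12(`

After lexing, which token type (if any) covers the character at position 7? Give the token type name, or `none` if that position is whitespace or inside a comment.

pos=0: emit LPAREN '('
pos=1: emit RPAREN ')'
pos=2: emit NUM '0' (now at pos=3)
pos=4: emit NUM '42' (now at pos=6)
pos=7: emit ID 'k' (now at pos=8)
pos=9: emit NUM '12' (now at pos=11)
pos=11: emit LPAREN '('
DONE. 7 tokens: [LPAREN, RPAREN, NUM, NUM, ID, NUM, LPAREN]
Position 7: char is 'k' -> ID

Answer: ID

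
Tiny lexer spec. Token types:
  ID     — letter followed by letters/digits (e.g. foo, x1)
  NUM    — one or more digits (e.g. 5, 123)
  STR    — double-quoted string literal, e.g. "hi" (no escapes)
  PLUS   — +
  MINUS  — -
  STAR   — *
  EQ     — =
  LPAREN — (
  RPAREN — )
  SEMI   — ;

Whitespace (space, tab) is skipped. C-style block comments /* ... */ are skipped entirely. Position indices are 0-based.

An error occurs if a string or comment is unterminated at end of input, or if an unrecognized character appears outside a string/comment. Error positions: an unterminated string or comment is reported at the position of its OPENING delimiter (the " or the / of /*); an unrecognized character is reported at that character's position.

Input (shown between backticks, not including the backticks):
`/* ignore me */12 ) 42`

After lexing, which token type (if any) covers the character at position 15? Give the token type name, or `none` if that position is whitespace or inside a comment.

Answer: NUM

Derivation:
pos=0: enter COMMENT mode (saw '/*')
exit COMMENT mode (now at pos=15)
pos=15: emit NUM '12' (now at pos=17)
pos=18: emit RPAREN ')'
pos=20: emit NUM '42' (now at pos=22)
DONE. 3 tokens: [NUM, RPAREN, NUM]
Position 15: char is '1' -> NUM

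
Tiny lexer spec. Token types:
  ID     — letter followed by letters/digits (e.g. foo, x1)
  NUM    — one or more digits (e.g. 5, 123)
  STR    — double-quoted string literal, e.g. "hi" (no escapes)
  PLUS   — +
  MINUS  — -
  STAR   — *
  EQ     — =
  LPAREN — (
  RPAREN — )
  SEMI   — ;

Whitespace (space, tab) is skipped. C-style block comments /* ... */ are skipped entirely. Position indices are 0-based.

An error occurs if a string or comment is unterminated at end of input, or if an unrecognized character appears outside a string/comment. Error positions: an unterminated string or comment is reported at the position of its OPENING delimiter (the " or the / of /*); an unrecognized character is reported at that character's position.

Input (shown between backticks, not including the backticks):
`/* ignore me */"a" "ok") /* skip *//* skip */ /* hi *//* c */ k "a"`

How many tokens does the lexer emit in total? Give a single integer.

pos=0: enter COMMENT mode (saw '/*')
exit COMMENT mode (now at pos=15)
pos=15: enter STRING mode
pos=15: emit STR "a" (now at pos=18)
pos=19: enter STRING mode
pos=19: emit STR "ok" (now at pos=23)
pos=23: emit RPAREN ')'
pos=25: enter COMMENT mode (saw '/*')
exit COMMENT mode (now at pos=35)
pos=35: enter COMMENT mode (saw '/*')
exit COMMENT mode (now at pos=45)
pos=46: enter COMMENT mode (saw '/*')
exit COMMENT mode (now at pos=54)
pos=54: enter COMMENT mode (saw '/*')
exit COMMENT mode (now at pos=61)
pos=62: emit ID 'k' (now at pos=63)
pos=64: enter STRING mode
pos=64: emit STR "a" (now at pos=67)
DONE. 5 tokens: [STR, STR, RPAREN, ID, STR]

Answer: 5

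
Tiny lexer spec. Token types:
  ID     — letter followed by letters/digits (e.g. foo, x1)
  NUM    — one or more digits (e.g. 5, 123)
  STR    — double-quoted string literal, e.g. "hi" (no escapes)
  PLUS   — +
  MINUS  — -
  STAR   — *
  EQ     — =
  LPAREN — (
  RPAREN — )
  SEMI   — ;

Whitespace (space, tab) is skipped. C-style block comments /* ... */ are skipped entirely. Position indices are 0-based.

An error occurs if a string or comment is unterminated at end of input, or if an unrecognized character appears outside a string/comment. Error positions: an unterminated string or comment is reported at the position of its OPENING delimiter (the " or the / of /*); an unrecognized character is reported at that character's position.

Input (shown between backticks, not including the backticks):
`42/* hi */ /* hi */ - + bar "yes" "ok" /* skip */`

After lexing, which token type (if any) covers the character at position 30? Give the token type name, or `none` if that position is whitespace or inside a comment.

Answer: STR

Derivation:
pos=0: emit NUM '42' (now at pos=2)
pos=2: enter COMMENT mode (saw '/*')
exit COMMENT mode (now at pos=10)
pos=11: enter COMMENT mode (saw '/*')
exit COMMENT mode (now at pos=19)
pos=20: emit MINUS '-'
pos=22: emit PLUS '+'
pos=24: emit ID 'bar' (now at pos=27)
pos=28: enter STRING mode
pos=28: emit STR "yes" (now at pos=33)
pos=34: enter STRING mode
pos=34: emit STR "ok" (now at pos=38)
pos=39: enter COMMENT mode (saw '/*')
exit COMMENT mode (now at pos=49)
DONE. 6 tokens: [NUM, MINUS, PLUS, ID, STR, STR]
Position 30: char is 'e' -> STR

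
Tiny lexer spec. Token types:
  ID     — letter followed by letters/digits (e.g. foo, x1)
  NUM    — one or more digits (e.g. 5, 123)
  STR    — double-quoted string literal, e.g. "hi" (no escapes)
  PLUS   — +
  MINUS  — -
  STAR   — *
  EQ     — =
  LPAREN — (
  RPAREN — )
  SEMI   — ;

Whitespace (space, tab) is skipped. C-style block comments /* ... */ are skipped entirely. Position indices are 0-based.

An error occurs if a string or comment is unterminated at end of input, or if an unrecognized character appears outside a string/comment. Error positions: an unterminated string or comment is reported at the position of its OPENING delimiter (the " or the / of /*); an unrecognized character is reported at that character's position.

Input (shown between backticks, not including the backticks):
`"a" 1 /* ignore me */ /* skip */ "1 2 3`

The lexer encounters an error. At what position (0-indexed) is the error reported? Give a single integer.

pos=0: enter STRING mode
pos=0: emit STR "a" (now at pos=3)
pos=4: emit NUM '1' (now at pos=5)
pos=6: enter COMMENT mode (saw '/*')
exit COMMENT mode (now at pos=21)
pos=22: enter COMMENT mode (saw '/*')
exit COMMENT mode (now at pos=32)
pos=33: enter STRING mode
pos=33: ERROR — unterminated string

Answer: 33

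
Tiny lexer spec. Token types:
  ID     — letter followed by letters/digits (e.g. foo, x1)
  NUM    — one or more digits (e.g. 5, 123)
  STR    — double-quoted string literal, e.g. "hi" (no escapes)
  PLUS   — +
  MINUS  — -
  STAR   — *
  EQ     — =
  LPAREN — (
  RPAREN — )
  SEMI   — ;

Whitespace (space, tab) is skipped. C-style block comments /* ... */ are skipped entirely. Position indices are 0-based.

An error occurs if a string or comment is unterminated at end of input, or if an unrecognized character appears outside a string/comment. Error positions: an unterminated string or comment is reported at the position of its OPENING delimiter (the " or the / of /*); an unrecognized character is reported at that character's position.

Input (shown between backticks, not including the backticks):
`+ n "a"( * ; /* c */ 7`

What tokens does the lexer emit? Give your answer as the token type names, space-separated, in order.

pos=0: emit PLUS '+'
pos=2: emit ID 'n' (now at pos=3)
pos=4: enter STRING mode
pos=4: emit STR "a" (now at pos=7)
pos=7: emit LPAREN '('
pos=9: emit STAR '*'
pos=11: emit SEMI ';'
pos=13: enter COMMENT mode (saw '/*')
exit COMMENT mode (now at pos=20)
pos=21: emit NUM '7' (now at pos=22)
DONE. 7 tokens: [PLUS, ID, STR, LPAREN, STAR, SEMI, NUM]

Answer: PLUS ID STR LPAREN STAR SEMI NUM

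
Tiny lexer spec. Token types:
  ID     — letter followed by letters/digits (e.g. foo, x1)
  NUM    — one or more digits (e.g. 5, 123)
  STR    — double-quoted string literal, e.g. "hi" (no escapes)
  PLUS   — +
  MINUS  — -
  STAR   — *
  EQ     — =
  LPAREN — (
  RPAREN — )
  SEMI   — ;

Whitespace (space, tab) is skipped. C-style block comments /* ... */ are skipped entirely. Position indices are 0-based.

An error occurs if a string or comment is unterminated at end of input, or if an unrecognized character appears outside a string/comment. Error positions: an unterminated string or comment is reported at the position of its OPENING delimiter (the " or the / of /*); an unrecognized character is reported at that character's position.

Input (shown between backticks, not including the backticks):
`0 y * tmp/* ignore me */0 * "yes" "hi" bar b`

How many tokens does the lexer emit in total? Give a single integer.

Answer: 10

Derivation:
pos=0: emit NUM '0' (now at pos=1)
pos=2: emit ID 'y' (now at pos=3)
pos=4: emit STAR '*'
pos=6: emit ID 'tmp' (now at pos=9)
pos=9: enter COMMENT mode (saw '/*')
exit COMMENT mode (now at pos=24)
pos=24: emit NUM '0' (now at pos=25)
pos=26: emit STAR '*'
pos=28: enter STRING mode
pos=28: emit STR "yes" (now at pos=33)
pos=34: enter STRING mode
pos=34: emit STR "hi" (now at pos=38)
pos=39: emit ID 'bar' (now at pos=42)
pos=43: emit ID 'b' (now at pos=44)
DONE. 10 tokens: [NUM, ID, STAR, ID, NUM, STAR, STR, STR, ID, ID]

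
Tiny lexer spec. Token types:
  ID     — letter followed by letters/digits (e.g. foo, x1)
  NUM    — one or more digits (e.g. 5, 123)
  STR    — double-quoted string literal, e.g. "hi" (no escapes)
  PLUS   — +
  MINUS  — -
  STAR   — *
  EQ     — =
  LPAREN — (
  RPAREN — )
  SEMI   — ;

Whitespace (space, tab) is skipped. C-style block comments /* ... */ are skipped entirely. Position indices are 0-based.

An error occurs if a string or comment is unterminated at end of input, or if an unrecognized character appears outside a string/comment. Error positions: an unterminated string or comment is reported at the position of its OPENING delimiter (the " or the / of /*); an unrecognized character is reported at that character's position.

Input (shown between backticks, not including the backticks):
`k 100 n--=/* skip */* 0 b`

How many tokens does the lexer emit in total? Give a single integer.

pos=0: emit ID 'k' (now at pos=1)
pos=2: emit NUM '100' (now at pos=5)
pos=6: emit ID 'n' (now at pos=7)
pos=7: emit MINUS '-'
pos=8: emit MINUS '-'
pos=9: emit EQ '='
pos=10: enter COMMENT mode (saw '/*')
exit COMMENT mode (now at pos=20)
pos=20: emit STAR '*'
pos=22: emit NUM '0' (now at pos=23)
pos=24: emit ID 'b' (now at pos=25)
DONE. 9 tokens: [ID, NUM, ID, MINUS, MINUS, EQ, STAR, NUM, ID]

Answer: 9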